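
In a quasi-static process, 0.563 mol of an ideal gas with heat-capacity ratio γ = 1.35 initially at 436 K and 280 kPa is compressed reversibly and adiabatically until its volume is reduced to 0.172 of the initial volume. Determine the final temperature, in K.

807 K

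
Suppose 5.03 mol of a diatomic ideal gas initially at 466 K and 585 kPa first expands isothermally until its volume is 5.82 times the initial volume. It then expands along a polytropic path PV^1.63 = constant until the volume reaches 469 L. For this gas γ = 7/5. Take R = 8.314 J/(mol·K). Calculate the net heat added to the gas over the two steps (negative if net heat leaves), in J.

26700 J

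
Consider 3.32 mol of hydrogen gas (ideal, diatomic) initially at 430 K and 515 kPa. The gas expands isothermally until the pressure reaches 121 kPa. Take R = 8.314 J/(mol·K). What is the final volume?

V₁ = nRT₁/P₁ = 3.32×8.314×430/515 = 23.0 L.
Isothermal: T stays 430 K; PV = const ⇒ V₂ = 98.1 L, P₂ = 121 kPa.

98.1 L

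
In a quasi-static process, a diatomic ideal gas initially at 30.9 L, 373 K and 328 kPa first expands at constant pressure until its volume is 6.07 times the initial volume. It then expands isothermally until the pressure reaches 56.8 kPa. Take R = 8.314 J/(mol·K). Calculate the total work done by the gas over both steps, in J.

159000 J

n = P₁V₁/(RT₁) = 328×30.9/(8.314×373) = 3.27 mol.
Step 1 — Isobaric: P stays 328 kPa; V/T = const ⇒ T₂ = 2260 K, V₂ = 188 L.
W = PΔV = 328×(188−30.9) kPa·L = 51400 J.
ΔU = nCvΔT = 3.27×20.8×(2260−373) = 128000 J.
Q = ΔU + W = nCpΔT = 180000 J.
State after step 1: P = 328 kPa, V = 188 L, T = 2260 K.
Step 2 — Isothermal: T stays 2260 K; PV = const ⇒ V₂ = 1080 L, P₂ = 56.8 kPa.
ΔU = 0 (ideal gas, T constant).
W = nRT ln(V₂/V₁) = 3.27×8.314×2260×ln(5.77) = 108000 J.
Q = ΔU + W = 108000 J.
Net over both steps: W = 159000 J, Q = 288000 J, ΔU = 128000 J.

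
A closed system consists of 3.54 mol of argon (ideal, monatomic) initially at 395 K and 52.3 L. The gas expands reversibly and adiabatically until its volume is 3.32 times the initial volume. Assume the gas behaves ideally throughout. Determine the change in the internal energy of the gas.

P₁ = nRT₁/V₁ = 3.54×8.314×395/52.3 = 222 kPa.
Adiabatic: TV^(γ−1) = const ⇒ T₂ = 395×(0.301)^0.667 = 177 K; PV^γ = const ⇒ P₂ = 30.1 kPa.
For an ideal gas ΔU = nCvΔT with Cv = (3/2)R = 12.5 J/(mol·K).
ΔU = 3.54×12.5×(177−395) = -9600 J.

-9600 J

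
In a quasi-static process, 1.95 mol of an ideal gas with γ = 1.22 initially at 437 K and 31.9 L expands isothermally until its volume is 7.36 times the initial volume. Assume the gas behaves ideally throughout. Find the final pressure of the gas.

P₁ = nRT₁/V₁ = 1.95×8.314×437/31.9 = 222 kPa.
Isothermal: T stays 437 K; PV = const ⇒ V₂ = 235 L, P₂ = 30.2 kPa.

30.2 kPa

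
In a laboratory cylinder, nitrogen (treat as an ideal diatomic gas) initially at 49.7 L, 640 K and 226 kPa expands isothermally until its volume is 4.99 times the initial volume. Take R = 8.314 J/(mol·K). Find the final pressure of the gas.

45.3 kPa

Isothermal: T stays 640 K; PV = const ⇒ V₂ = 248 L, P₂ = 45.3 kPa.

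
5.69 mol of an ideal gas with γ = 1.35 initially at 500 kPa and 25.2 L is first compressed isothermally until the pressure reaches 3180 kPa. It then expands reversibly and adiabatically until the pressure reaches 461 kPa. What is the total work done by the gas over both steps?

T₁ = P₁V₁/(nR) = 500×25.2/(5.69×8.314) = 266 K.
Step 1 — Isothermal: T stays 266 K; PV = const ⇒ V₂ = 3.96 L, P₂ = 3180 kPa.
ΔU = 0 (ideal gas, T constant).
W = nRT ln(V₂/V₁) = 5.69×8.314×266×ln(0.157) = -23300 J.
Q = ΔU + W = -23300 J.
State after step 1: P = 3180 kPa, V = 3.96 L, T = 266 K.
Step 2 — Adiabatic: T₂/T₁ = (P₂/P₁)^((γ−1)/γ) ⇒ T₂ = 266×(0.145)^0.259 = 161 K; V₂ = 16.6 L.
ΔU = nCvΔT = 5.69×23.8×(161−266) = -14200 J.
Q = 0 for an adiabatic process, so W = −ΔU = 14200 J.
Net over both steps: W = -9130 J, Q = -23300 J, ΔU = -14200 J.

-9130 J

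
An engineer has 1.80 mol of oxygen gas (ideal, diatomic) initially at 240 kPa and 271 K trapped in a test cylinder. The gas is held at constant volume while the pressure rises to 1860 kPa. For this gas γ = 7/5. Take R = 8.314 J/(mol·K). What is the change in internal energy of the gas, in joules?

68400 J

V₁ = nRT₁/P₁ = 1.80×8.314×271/240 = 16.9 L.
Isochoric: V stays 16.9 L; P/T = const ⇒ T₂ = 2100 K, P₂ = 1860 kPa.
For an ideal gas ΔU = nCvΔT with Cv = (5/2)R = 20.8 J/(mol·K).
ΔU = 1.80×20.8×(2100−271) = 68400 J.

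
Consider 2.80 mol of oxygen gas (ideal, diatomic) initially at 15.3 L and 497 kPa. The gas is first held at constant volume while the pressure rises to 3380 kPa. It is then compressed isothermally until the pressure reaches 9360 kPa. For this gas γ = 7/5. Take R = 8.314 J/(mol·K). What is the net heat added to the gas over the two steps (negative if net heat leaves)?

T₁ = P₁V₁/(nR) = 497×15.3/(2.80×8.314) = 327 K.
Step 1 — Isochoric: V stays 15.3 L; P/T = const ⇒ T₂ = 2220 K, P₂ = 3380 kPa.
W = 0 (no volume change).
ΔU = nCvΔT = 2.80×20.8×(2220−327) = 110000 J.
Q = ΔU = 110000 J.
State after step 1: P = 3380 kPa, V = 15.3 L, T = 2220 K.
Step 2 — Isothermal: T stays 2220 K; PV = const ⇒ V₂ = 5.53 L, P₂ = 9360 kPa.
ΔU = 0 (ideal gas, T constant).
W = nRT ln(V₂/V₁) = 2.80×8.314×2220×ln(0.361) = -52700 J.
Q = ΔU + W = -52700 J.
Net over both steps: W = -52700 J, Q = 57600 J, ΔU = 110000 J.

57600 J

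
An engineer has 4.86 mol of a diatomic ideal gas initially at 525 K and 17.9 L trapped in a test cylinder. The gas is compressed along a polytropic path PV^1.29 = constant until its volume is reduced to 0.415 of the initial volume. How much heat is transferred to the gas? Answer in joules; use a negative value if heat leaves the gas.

P₁ = nRT₁/V₁ = 4.86×8.314×525/17.9 = 1190 kPa.
Polytropic n=1.29: T₂ = T₁(V₁/V₂)^(n−1) = 525×(2.41)^0.29 = 678 K; P₂ = P₁(V₁/V₂)^n = 3690 kPa.
W = (P₁V₁−P₂V₂)/(n−1) = (1190×17.9−3690×7.43)/0.29 = -21300 J.
ΔU = nCvΔT = 4.86×20.8×(678−525) = 15400 J.
Q = ΔU + W = -5840 J.

-5840 J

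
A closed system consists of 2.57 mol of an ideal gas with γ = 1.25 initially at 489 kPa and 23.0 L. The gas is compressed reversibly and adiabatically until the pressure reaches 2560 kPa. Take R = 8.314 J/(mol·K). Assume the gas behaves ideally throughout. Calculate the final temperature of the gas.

733 K

T₁ = P₁V₁/(nR) = 489×23.0/(2.57×8.314) = 526 K.
Adiabatic: T₂/T₁ = (P₂/P₁)^((γ−1)/γ) ⇒ T₂ = 526×(5.24)^0.200 = 733 K; V₂ = 6.12 L.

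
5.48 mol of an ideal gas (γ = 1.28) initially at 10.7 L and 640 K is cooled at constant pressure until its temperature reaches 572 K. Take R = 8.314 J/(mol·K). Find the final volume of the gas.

P₁ = nRT₁/V₁ = 5.48×8.314×640/10.7 = 2730 kPa.
Isobaric: P stays 2730 kPa; V/T = const ⇒ T₂ = 572 K, V₂ = 9.56 L.

9.56 L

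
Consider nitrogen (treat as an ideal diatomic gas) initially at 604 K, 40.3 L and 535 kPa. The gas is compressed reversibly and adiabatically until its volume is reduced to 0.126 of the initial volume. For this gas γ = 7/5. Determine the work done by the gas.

n = P₁V₁/(RT₁) = 535×40.3/(8.314×604) = 4.29 mol.
Adiabatic: TV^(γ−1) = const ⇒ T₂ = 604×(7.94)^0.400 = 1380 K; PV^γ = const ⇒ P₂ = 9720 kPa.
ΔU = nCvΔT = 4.29×20.8×(1380−604) = 69500 J.
Q = 0 for an adiabatic process, so W = −ΔU = -69500 J.

-69500 J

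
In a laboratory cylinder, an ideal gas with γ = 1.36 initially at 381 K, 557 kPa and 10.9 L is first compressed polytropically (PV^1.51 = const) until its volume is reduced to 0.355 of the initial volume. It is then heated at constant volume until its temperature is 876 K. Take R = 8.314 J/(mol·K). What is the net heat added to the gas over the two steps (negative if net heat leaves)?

n = P₁V₁/(RT₁) = 557×10.9/(8.314×381) = 1.92 mol.
Step 1 — Polytropic n=1.51: T₂ = T₁(V₁/V₂)^(n−1) = 381×(2.82)^0.51 = 646 K; P₂ = P₁(V₁/V₂)^n = 2660 kPa.
W = (P₁V₁−P₂V₂)/(n−1) = (557×10.9−2660×3.87)/0.51 = -8280 J.
ΔU = nCvΔT = 1.92×23.1×(646−381) = 11700 J.
Q = ΔU + W = 3450 J.
State after step 1: P = 2660 kPa, V = 3.87 L, T = 646 K.
Step 2 — Isochoric: V stays 3.87 L; P/T = const ⇒ T₂ = 876 K, P₂ = 3610 kPa.
W = 0 (no volume change).
ΔU = nCvΔT = 1.92×23.1×(876−646) = 10200 J.
Q = ΔU = 10200 J.
Net over both steps: W = -8280 J, Q = 13600 J, ΔU = 21900 J.

13600 J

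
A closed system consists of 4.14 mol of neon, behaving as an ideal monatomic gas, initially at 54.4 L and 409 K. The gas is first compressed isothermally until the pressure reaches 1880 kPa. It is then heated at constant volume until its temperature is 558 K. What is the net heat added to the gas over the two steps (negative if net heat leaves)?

P₁ = nRT₁/V₁ = 4.14×8.314×409/54.4 = 259 kPa.
Step 1 — Isothermal: T stays 409 K; PV = const ⇒ V₂ = 7.49 L, P₂ = 1880 kPa.
ΔU = 0 (ideal gas, T constant).
W = nRT ln(V₂/V₁) = 4.14×8.314×409×ln(0.138) = -27900 J.
Q = ΔU + W = -27900 J.
State after step 1: P = 1880 kPa, V = 7.49 L, T = 409 K.
Step 2 — Isochoric: V stays 7.49 L; P/T = const ⇒ T₂ = 558 K, P₂ = 2560 kPa.
W = 0 (no volume change).
ΔU = nCvΔT = 4.14×12.5×(558−409) = 7690 J.
Q = ΔU = 7690 J.
Net over both steps: W = -27900 J, Q = -20200 J, ΔU = 7690 J.

-20200 J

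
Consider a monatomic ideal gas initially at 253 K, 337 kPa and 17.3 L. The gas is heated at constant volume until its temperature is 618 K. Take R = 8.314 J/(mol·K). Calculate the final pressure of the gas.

823 kPa

Isochoric: V stays 17.3 L; P/T = const ⇒ T₂ = 618 K, P₂ = 823 kPa.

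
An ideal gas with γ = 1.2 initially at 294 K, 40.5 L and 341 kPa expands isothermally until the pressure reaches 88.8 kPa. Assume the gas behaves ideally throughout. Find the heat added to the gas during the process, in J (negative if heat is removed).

18600 J

n = P₁V₁/(RT₁) = 341×40.5/(8.314×294) = 5.65 mol.
Isothermal: T stays 294 K; PV = const ⇒ V₂ = 156 L, P₂ = 88.8 kPa.
ΔU = 0 (ideal gas, T constant).
W = nRT ln(V₂/V₁) = 5.65×8.314×294×ln(3.84) = 18600 J.
Q = ΔU + W = 18600 J.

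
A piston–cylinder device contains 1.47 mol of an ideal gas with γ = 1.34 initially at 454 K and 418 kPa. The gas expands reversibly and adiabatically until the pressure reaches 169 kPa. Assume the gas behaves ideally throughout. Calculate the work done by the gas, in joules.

V₁ = nRT₁/P₁ = 1.47×8.314×454/418 = 13.3 L.
Adiabatic: T₂/T₁ = (P₂/P₁)^((γ−1)/γ) ⇒ T₂ = 454×(0.404)^0.254 = 361 K; V₂ = 26.1 L.
ΔU = nCvΔT = 1.47×24.5×(361−454) = -3350 J.
Q = 0 for an adiabatic process, so W = −ΔU = 3350 J.

3350 J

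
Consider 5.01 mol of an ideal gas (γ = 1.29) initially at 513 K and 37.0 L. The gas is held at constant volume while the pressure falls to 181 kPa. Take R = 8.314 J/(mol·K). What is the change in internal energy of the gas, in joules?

-50600 J

P₁ = nRT₁/V₁ = 5.01×8.314×513/37.0 = 578 kPa.
Isochoric: V stays 37.0 L; P/T = const ⇒ T₂ = 161 K, P₂ = 181 kPa.
For an ideal gas ΔU = nCvΔT with Cv = R/(γ−1) = 28.7 J/(mol·K).
ΔU = 5.01×28.7×(161−513) = -50600 J.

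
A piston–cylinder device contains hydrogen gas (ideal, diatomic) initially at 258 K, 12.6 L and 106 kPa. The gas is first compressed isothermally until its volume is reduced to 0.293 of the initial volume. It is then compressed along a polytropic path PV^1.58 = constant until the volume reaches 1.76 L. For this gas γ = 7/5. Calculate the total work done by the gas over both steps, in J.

-2880 J

n = P₁V₁/(RT₁) = 106×12.6/(8.314×258) = 0.623 mol.
Step 1 — Isothermal: T stays 258 K; PV = const ⇒ V₂ = 3.69 L, P₂ = 362 kPa.
ΔU = 0 (ideal gas, T constant).
W = nRT ln(V₂/V₁) = 0.623×8.314×258×ln(0.293) = -1640 J.
Q = ΔU + W = -1640 J.
State after step 1: P = 362 kPa, V = 3.69 L, T = 258 K.
Step 2 — Polytropic n=1.58: T₂ = T₁(V₁/V₂)^(n−1) = 258×(2.10)^0.58 = 396 K; P₂ = P₁(V₁/V₂)^n = 1170 kPa.
W = (P₁V₁−P₂V₂)/(n−1) = (362×3.69−1170×1.76)/0.58 = -1240 J.
ΔU = nCvΔT = 0.623×20.8×(396−258) = 1790 J.
Q = ΔU + W = 556 J.
Net over both steps: W = -2880 J, Q = -1080 J, ΔU = 1790 J.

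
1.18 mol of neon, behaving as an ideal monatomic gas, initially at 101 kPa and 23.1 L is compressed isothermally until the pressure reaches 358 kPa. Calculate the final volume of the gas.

6.52 L

T₁ = P₁V₁/(nR) = 101×23.1/(1.18×8.314) = 238 K.
Isothermal: T stays 238 K; PV = const ⇒ V₂ = 6.52 L, P₂ = 358 kPa.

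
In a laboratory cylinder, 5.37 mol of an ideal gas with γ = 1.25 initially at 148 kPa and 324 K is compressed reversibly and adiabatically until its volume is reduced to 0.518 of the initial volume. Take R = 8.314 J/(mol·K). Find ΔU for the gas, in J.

10300 J

V₁ = nRT₁/P₁ = 5.37×8.314×324/148 = 97.7 L.
Adiabatic: TV^(γ−1) = const ⇒ T₂ = 324×(1.93)^0.250 = 382 K; PV^γ = const ⇒ P₂ = 337 kPa.
For an ideal gas ΔU = nCvΔT with Cv = R/(γ−1) = 33.3 J/(mol·K).
ΔU = 5.37×33.3×(382−324) = 10300 J.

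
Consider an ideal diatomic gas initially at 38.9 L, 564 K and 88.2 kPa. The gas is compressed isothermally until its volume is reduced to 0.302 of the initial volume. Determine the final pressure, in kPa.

Isothermal: T stays 564 K; PV = const ⇒ V₂ = 11.7 L, P₂ = 292 kPa.

292 kPa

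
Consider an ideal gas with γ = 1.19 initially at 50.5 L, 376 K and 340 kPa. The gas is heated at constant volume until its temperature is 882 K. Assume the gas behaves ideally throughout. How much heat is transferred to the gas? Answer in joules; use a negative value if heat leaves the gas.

n = P₁V₁/(RT₁) = 340×50.5/(8.314×376) = 5.49 mol.
Isochoric: V stays 50.5 L; P/T = const ⇒ T₂ = 882 K, P₂ = 798 kPa.
W = 0 (no volume change).
ΔU = nCvΔT = 5.49×43.8×(882−376) = 122000 J.
Q = ΔU = 122000 J.

122000 J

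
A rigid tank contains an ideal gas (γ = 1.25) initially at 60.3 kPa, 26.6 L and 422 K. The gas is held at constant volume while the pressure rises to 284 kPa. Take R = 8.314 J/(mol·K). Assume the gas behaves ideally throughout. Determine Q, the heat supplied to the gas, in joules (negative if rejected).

n = P₁V₁/(RT₁) = 60.3×26.6/(8.314×422) = 0.457 mol.
Isochoric: V stays 26.6 L; P/T = const ⇒ T₂ = 1990 K, P₂ = 284 kPa.
W = 0 (no volume change).
ΔU = nCvΔT = 0.457×33.3×(1990−422) = 23800 J.
Q = ΔU = 23800 J.

23800 J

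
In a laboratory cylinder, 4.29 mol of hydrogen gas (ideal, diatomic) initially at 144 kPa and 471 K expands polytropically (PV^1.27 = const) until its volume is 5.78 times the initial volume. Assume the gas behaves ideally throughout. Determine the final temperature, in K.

V₁ = nRT₁/P₁ = 4.29×8.314×471/144 = 117 L.
Polytropic n=1.27: T₂ = T₁(V₁/V₂)^(n−1) = 471×(0.173)^0.27 = 293 K; P₂ = P₁(V₁/V₂)^n = 15.5 kPa.

293 K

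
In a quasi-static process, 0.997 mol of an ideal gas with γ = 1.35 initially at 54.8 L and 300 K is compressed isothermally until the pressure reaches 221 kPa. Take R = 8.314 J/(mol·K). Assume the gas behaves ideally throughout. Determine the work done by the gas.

P₁ = nRT₁/V₁ = 0.997×8.314×300/54.8 = 45.4 kPa.
Isothermal: T stays 300 K; PV = const ⇒ V₂ = 11.3 L, P₂ = 221 kPa.
W = nRT ln(V₂/V₁) = 0.997×8.314×300×ln(0.205) = -3940 J.

-3940 J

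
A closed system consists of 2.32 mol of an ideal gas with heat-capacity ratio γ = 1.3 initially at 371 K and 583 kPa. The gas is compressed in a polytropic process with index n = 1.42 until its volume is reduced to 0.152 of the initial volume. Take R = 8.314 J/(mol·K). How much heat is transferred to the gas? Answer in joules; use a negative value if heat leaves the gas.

8220 J

V₁ = nRT₁/P₁ = 2.32×8.314×371/583 = 12.3 L.
Polytropic n=1.42: T₂ = T₁(V₁/V₂)^(n−1) = 371×(6.58)^0.42 = 818 K; P₂ = P₁(V₁/V₂)^n = 8460 kPa.
W = (P₁V₁−P₂V₂)/(n−1) = (583×12.3−8460×1.87)/0.42 = -20500 J.
ΔU = nCvΔT = 2.32×27.7×(818−371) = 28800 J.
Q = ΔU + W = 8220 J.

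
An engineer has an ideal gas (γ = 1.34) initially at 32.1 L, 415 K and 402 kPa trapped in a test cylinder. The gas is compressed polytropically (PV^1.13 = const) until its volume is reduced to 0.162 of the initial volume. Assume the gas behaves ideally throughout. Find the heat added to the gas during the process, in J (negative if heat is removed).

n = P₁V₁/(RT₁) = 402×32.1/(8.314×415) = 3.74 mol.
Polytropic n=1.13: T₂ = T₁(V₁/V₂)^(n−1) = 415×(6.17)^0.13 = 526 K; P₂ = P₁(V₁/V₂)^n = 3140 kPa.
W = (P₁V₁−P₂V₂)/(n−1) = (402×32.1−3140×5.20)/0.13 = -26500 J.
ΔU = nCvΔT = 3.74×24.5×(526−415) = 10100 J.
Q = ΔU + W = -16400 J.

-16400 J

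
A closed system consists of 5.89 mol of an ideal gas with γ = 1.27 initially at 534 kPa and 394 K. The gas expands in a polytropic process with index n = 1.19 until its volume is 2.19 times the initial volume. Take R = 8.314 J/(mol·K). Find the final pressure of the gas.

V₁ = nRT₁/P₁ = 5.89×8.314×394/534 = 36.1 L.
Polytropic n=1.19: T₂ = T₁(V₁/V₂)^(n−1) = 394×(0.457)^0.19 = 339 K; P₂ = P₁(V₁/V₂)^n = 210 kPa.

210 kPa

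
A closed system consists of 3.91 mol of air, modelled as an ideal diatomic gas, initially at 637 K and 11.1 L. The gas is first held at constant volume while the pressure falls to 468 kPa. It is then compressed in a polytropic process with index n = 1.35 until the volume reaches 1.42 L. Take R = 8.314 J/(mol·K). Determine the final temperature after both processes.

328 K

P₁ = nRT₁/V₁ = 3.91×8.314×637/11.1 = 1870 kPa.
Step 1 — Isochoric: V stays 11.1 L; P/T = const ⇒ T₂ = 160 K, P₂ = 468 kPa.
W = 0 (no volume change).
ΔU = nCvΔT = 3.91×20.8×(160−637) = -38800 J.
Q = ΔU = -38800 J.
State after step 1: P = 468 kPa, V = 11.1 L, T = 160 K.
Step 2 — Polytropic n=1.35: T₂ = T₁(V₁/V₂)^(n−1) = 160×(7.82)^0.35 = 328 K; P₂ = P₁(V₁/V₂)^n = 7510 kPa.
W = (P₁V₁−P₂V₂)/(n−1) = (468×11.1−7510×1.42)/0.35 = -15600 J.
ΔU = nCvΔT = 3.91×20.8×(328−160) = 13700 J.
Q = ΔU + W = -1960 J.
Net over both steps: W = -15600 J, Q = -40700 J, ΔU = -25100 J.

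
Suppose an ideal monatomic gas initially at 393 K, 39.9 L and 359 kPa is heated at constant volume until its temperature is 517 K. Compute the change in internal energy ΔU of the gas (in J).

6780 J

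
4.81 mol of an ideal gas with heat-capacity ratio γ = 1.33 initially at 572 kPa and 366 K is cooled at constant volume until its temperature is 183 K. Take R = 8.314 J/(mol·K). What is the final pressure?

V₁ = nRT₁/P₁ = 4.81×8.314×366/572 = 25.6 L.
Isochoric: V stays 25.6 L; P/T = const ⇒ T₂ = 183 K, P₂ = 286 kPa.

286 kPa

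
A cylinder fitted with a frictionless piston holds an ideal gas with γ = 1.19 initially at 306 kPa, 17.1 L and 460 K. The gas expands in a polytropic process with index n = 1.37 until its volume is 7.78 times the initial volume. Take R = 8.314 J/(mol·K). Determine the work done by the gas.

n = P₁V₁/(RT₁) = 306×17.1/(8.314×460) = 1.37 mol.
Polytropic n=1.37: T₂ = T₁(V₁/V₂)^(n−1) = 460×(0.129)^0.37 = 215 K; P₂ = P₁(V₁/V₂)^n = 18.4 kPa.
W = (P₁V₁−P₂V₂)/(n−1) = (306×17.1−18.4×133)/0.37 = 7520 J.

7520 J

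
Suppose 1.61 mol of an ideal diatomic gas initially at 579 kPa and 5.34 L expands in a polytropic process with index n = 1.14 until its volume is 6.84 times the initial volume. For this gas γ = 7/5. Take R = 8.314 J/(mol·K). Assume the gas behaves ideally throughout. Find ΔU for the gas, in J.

-1820 J

T₁ = P₁V₁/(nR) = 579×5.34/(1.61×8.314) = 231 K.
Polytropic n=1.14: T₂ = T₁(V₁/V₂)^(n−1) = 231×(0.146)^0.14 = 176 K; P₂ = P₁(V₁/V₂)^n = 64.7 kPa.
For an ideal gas ΔU = nCvΔT with Cv = (5/2)R = 20.8 J/(mol·K).
ΔU = 1.61×20.8×(176−231) = -1820 J.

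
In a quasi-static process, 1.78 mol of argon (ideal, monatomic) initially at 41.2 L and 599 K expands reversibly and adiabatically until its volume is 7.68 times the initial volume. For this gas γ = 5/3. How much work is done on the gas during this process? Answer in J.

P₁ = nRT₁/V₁ = 1.78×8.314×599/41.2 = 215 kPa.
Adiabatic: TV^(γ−1) = const ⇒ T₂ = 599×(0.130)^0.667 = 154 K; PV^γ = const ⇒ P₂ = 7.20 kPa.
ΔU = nCvΔT = 1.78×12.5×(154−599) = -9880 J.
Q = 0 for an adiabatic process, so W = −ΔU = 9880 J.
Work done on the gas = −W_by = -9880 J.

-9880 J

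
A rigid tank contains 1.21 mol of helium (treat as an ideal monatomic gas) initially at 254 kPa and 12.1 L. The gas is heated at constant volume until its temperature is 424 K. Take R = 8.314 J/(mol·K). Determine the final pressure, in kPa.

353 kPa

T₁ = P₁V₁/(nR) = 254×12.1/(1.21×8.314) = 306 K.
Isochoric: V stays 12.1 L; P/T = const ⇒ T₂ = 424 K, P₂ = 353 kPa.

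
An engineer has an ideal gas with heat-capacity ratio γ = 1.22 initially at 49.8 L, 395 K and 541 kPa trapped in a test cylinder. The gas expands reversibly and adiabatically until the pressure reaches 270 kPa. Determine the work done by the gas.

n = P₁V₁/(RT₁) = 541×49.8/(8.314×395) = 8.20 mol.
Adiabatic: T₂/T₁ = (P₂/P₁)^((γ−1)/γ) ⇒ T₂ = 395×(0.499)^0.180 = 348 K; V₂ = 88.0 L.
ΔU = nCvΔT = 8.20×37.8×(348−395) = -14400 J.
Q = 0 for an adiabatic process, so W = −ΔU = 14400 J.

14400 J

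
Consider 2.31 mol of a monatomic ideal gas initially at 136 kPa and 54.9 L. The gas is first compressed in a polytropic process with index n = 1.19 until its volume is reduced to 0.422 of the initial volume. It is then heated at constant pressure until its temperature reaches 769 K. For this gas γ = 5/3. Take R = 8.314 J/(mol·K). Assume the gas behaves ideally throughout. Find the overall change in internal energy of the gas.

T₁ = P₁V₁/(nR) = 136×54.9/(2.31×8.314) = 389 K.
Step 1 — Polytropic n=1.19: T₂ = T₁(V₁/V₂)^(n−1) = 389×(2.37)^0.19 = 458 K; P₂ = P₁(V₁/V₂)^n = 380 kPa.
W = (P₁V₁−P₂V₂)/(n−1) = (136×54.9−380×23.2)/0.19 = -7000 J.
ΔU = nCvΔT = 2.31×12.5×(458−389) = 1990 J.
Q = ΔU + W = -5000 J.
State after step 1: P = 380 kPa, V = 23.2 L, T = 458 K.
Step 2 — Isobaric: P stays 380 kPa; V/T = const ⇒ T₂ = 769 K, V₂ = 38.9 L.
W = PΔV = 380×(38.9−23.2) kPa·L = 5970 J.
ΔU = nCvΔT = 2.31×12.5×(769−458) = 8960 J.
Q = ΔU + W = nCpΔT = 14900 J.
Net over both steps: W = -1030 J, Q = 9930 J, ΔU = 11000 J.

11000 J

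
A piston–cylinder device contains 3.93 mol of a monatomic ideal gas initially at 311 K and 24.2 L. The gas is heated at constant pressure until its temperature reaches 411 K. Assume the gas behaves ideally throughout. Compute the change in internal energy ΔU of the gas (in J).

4900 J

P₁ = nRT₁/V₁ = 3.93×8.314×311/24.2 = 420 kPa.
Isobaric: P stays 420 kPa; V/T = const ⇒ T₂ = 411 K, V₂ = 32.0 L.
For an ideal gas ΔU = nCvΔT with Cv = (3/2)R = 12.5 J/(mol·K).
ΔU = 3.93×12.5×(411−311) = 4900 J.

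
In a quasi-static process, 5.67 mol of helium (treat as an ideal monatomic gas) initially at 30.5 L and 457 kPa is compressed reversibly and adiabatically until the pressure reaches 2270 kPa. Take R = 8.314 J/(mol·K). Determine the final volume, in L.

11.7 L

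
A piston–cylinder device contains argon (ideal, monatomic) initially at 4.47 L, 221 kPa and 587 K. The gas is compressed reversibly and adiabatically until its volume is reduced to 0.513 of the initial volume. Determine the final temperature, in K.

916 K

Adiabatic: TV^(γ−1) = const ⇒ T₂ = 587×(1.95)^0.667 = 916 K; PV^γ = const ⇒ P₂ = 672 kPa.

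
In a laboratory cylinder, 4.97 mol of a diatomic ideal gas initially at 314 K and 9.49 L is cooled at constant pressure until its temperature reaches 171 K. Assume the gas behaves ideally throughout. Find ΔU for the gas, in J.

-14800 J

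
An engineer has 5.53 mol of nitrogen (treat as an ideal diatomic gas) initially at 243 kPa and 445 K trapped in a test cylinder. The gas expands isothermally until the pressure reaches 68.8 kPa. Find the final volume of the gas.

V₁ = nRT₁/P₁ = 5.53×8.314×445/243 = 84.2 L.
Isothermal: T stays 445 K; PV = const ⇒ V₂ = 297 L, P₂ = 68.8 kPa.

297 L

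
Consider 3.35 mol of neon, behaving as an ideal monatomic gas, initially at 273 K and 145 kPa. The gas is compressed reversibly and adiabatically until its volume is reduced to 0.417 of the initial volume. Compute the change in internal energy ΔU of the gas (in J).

V₁ = nRT₁/P₁ = 3.35×8.314×273/145 = 52.4 L.
Adiabatic: TV^(γ−1) = const ⇒ T₂ = 273×(2.40)^0.667 = 489 K; PV^γ = const ⇒ P₂ = 623 kPa.
For an ideal gas ΔU = nCvΔT with Cv = (3/2)R = 12.5 J/(mol·K).
ΔU = 3.35×12.5×(489−273) = 9030 J.

9030 J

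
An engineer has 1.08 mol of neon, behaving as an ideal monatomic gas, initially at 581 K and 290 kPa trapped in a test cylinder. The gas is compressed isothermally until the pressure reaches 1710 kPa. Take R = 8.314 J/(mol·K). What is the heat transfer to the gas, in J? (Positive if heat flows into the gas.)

-9260 J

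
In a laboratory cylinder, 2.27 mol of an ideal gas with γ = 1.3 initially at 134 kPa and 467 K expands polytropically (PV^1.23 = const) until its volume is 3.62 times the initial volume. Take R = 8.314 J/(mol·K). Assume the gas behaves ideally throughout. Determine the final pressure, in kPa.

V₁ = nRT₁/P₁ = 2.27×8.314×467/134 = 65.8 L.
Polytropic n=1.23: T₂ = T₁(V₁/V₂)^(n−1) = 467×(0.276)^0.23 = 347 K; P₂ = P₁(V₁/V₂)^n = 27.5 kPa.

27.5 kPa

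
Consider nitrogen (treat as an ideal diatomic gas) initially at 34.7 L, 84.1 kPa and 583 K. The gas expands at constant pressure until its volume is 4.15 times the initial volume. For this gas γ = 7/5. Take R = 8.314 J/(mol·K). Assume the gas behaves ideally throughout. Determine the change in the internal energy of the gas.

23000 J

n = P₁V₁/(RT₁) = 84.1×34.7/(8.314×583) = 0.602 mol.
Isobaric: P stays 84.1 kPa; V/T = const ⇒ T₂ = 2420 K, V₂ = 144 L.
For an ideal gas ΔU = nCvΔT with Cv = (5/2)R = 20.8 J/(mol·K).
ΔU = 0.602×20.8×(2420−583) = 23000 J.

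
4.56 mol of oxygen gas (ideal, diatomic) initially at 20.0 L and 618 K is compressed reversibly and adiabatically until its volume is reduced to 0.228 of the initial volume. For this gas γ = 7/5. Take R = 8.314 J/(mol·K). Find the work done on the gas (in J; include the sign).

P₁ = nRT₁/V₁ = 4.56×8.314×618/20.0 = 1170 kPa.
Adiabatic: TV^(γ−1) = const ⇒ T₂ = 618×(4.39)^0.400 = 1120 K; PV^γ = const ⇒ P₂ = 9280 kPa.
ΔU = nCvΔT = 4.56×20.8×(1120−618) = 47200 J.
Q = 0 for an adiabatic process, so W = −ΔU = -47200 J.
Work done on the gas = −W_by = 47200 J.

47200 J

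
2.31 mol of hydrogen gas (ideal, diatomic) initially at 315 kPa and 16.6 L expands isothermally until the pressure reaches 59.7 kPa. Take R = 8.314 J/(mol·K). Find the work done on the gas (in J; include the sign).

T₁ = P₁V₁/(nR) = 315×16.6/(2.31×8.314) = 272 K.
Isothermal: T stays 272 K; PV = const ⇒ V₂ = 87.6 L, P₂ = 59.7 kPa.
W = nRT ln(V₂/V₁) = 2.31×8.314×272×ln(5.28) = 8700 J.
Work done on the gas = −W_by = -8700 J.

-8700 J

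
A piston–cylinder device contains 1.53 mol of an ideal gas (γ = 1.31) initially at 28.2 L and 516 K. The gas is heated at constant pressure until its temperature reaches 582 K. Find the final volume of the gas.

31.8 L

P₁ = nRT₁/V₁ = 1.53×8.314×516/28.2 = 233 kPa.
Isobaric: P stays 233 kPa; V/T = const ⇒ T₂ = 582 K, V₂ = 31.8 L.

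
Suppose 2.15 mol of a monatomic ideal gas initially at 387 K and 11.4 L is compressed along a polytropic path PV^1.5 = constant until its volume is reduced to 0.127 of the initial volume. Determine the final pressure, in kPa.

P₁ = nRT₁/V₁ = 2.15×8.314×387/11.4 = 607 kPa.
Polytropic n=1.5: T₂ = T₁(V₁/V₂)^(n−1) = 387×(7.87)^0.50 = 1090 K; P₂ = P₁(V₁/V₂)^n = 13400 kPa.

13400 kPa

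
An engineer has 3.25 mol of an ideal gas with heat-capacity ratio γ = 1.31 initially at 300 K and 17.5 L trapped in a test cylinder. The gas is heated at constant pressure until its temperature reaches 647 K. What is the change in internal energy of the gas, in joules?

30200 J

P₁ = nRT₁/V₁ = 3.25×8.314×300/17.5 = 463 kPa.
Isobaric: P stays 463 kPa; V/T = const ⇒ T₂ = 647 K, V₂ = 37.7 L.
For an ideal gas ΔU = nCvΔT with Cv = R/(γ−1) = 26.8 J/(mol·K).
ΔU = 3.25×26.8×(647−300) = 30200 J.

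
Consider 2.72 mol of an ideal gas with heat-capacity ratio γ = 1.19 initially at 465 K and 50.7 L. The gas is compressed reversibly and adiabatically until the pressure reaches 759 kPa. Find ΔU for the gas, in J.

P₁ = nRT₁/V₁ = 2.72×8.314×465/50.7 = 207 kPa.
Adiabatic: T₂/T₁ = (P₂/P₁)^((γ−1)/γ) ⇒ T₂ = 465×(3.66)^0.160 = 572 K; V₂ = 17.0 L.
For an ideal gas ΔU = nCvΔT with Cv = R/(γ−1) = 43.8 J/(mol·K).
ΔU = 2.72×43.8×(572−465) = 12700 J.

12700 J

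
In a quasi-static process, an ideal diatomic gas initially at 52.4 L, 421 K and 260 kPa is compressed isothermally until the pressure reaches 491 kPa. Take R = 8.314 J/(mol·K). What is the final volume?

Isothermal: T stays 421 K; PV = const ⇒ V₂ = 27.7 L, P₂ = 491 kPa.

27.7 L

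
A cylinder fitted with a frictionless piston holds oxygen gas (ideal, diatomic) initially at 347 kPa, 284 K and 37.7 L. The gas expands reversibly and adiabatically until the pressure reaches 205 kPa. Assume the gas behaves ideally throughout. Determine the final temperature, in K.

Adiabatic: T₂/T₁ = (P₂/P₁)^((γ−1)/γ) ⇒ T₂ = 284×(0.591)^0.286 = 244 K; V₂ = 54.9 L.

244 K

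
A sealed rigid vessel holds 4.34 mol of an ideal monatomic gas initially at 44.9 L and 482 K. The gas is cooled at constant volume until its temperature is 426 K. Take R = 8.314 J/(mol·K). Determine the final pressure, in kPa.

342 kPa

P₁ = nRT₁/V₁ = 4.34×8.314×482/44.9 = 387 kPa.
Isochoric: V stays 44.9 L; P/T = const ⇒ T₂ = 426 K, P₂ = 342 kPa.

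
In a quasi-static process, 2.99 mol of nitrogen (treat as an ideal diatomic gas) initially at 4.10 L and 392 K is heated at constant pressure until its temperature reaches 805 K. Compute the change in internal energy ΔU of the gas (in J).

25700 J

P₁ = nRT₁/V₁ = 2.99×8.314×392/4.10 = 2380 kPa.
Isobaric: P stays 2380 kPa; V/T = const ⇒ T₂ = 805 K, V₂ = 8.42 L.
For an ideal gas ΔU = nCvΔT with Cv = (5/2)R = 20.8 J/(mol·K).
ΔU = 2.99×20.8×(805−392) = 25700 J.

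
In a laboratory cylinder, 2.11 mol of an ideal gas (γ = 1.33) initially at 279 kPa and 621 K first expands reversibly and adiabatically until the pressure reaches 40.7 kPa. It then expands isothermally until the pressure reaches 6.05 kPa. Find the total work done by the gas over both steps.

25400 J

V₁ = nRT₁/P₁ = 2.11×8.314×621/279 = 39.0 L.
Step 1 — Adiabatic: T₂/T₁ = (P₂/P₁)^((γ−1)/γ) ⇒ T₂ = 621×(0.146)^0.248 = 385 K; V₂ = 166 L.
ΔU = nCvΔT = 2.11×25.2×(385−621) = -12500 J.
Q = 0 for an adiabatic process, so W = −ΔU = 12500 J.
State after step 1: P = 40.7 kPa, V = 166 L, T = 385 K.
Step 2 — Isothermal: T stays 385 K; PV = const ⇒ V₂ = 1120 L, P₂ = 6.05 kPa.
ΔU = 0 (ideal gas, T constant).
W = nRT ln(V₂/V₁) = 2.11×8.314×385×ln(6.73) = 12900 J.
Q = ΔU + W = 12900 J.
Net over both steps: W = 25400 J, Q = 12900 J, ΔU = -12500 J.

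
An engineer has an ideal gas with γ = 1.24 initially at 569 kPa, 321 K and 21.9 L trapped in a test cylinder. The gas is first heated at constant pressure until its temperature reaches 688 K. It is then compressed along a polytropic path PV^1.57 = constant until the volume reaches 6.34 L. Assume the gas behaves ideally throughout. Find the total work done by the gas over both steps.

n = P₁V₁/(RT₁) = 569×21.9/(8.314×321) = 4.67 mol.
Step 1 — Isobaric: P stays 569 kPa; V/T = const ⇒ T₂ = 688 K, V₂ = 46.9 L.
W = PΔV = 569×(46.9−21.9) kPa·L = 14200 J.
ΔU = nCvΔT = 4.67×34.6×(688−321) = 59400 J.
Q = ΔU + W = nCpΔT = 73600 J.
State after step 1: P = 569 kPa, V = 46.9 L, T = 688 K.
Step 2 — Polytropic n=1.57: T₂ = T₁(V₁/V₂)^(n−1) = 688×(7.40)^0.57 = 2150 K; P₂ = P₁(V₁/V₂)^n = 13200 kPa.
W = (P₁V₁−P₂V₂)/(n−1) = (569×46.9−13200×6.34)/0.57 = -99800 J.
ΔU = nCvΔT = 4.67×34.6×(2150−688) = 237000 J.
Q = ΔU + W = 137000 J.
Net over both steps: W = -85600 J, Q = 211000 J, ΔU = 296000 J.

-85600 J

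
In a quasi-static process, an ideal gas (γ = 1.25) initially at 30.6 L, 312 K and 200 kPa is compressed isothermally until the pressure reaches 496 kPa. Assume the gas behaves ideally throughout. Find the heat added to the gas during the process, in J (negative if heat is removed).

n = P₁V₁/(RT₁) = 200×30.6/(8.314×312) = 2.36 mol.
Isothermal: T stays 312 K; PV = const ⇒ V₂ = 12.3 L, P₂ = 496 kPa.
ΔU = 0 (ideal gas, T constant).
W = nRT ln(V₂/V₁) = 2.36×8.314×312×ln(0.403) = -5560 J.
Q = ΔU + W = -5560 J.

-5560 J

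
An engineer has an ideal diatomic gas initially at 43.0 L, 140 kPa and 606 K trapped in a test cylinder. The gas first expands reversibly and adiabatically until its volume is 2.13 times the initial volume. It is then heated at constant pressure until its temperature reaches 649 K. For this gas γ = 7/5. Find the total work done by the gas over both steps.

5930 J

n = P₁V₁/(RT₁) = 140×43.0/(8.314×606) = 1.19 mol.
Step 1 — Adiabatic: TV^(γ−1) = const ⇒ T₂ = 606×(0.469)^0.400 = 448 K; PV^γ = const ⇒ P₂ = 48.6 kPa.
ΔU = nCvΔT = 1.19×20.8×(448−606) = -3930 J.
Q = 0 for an adiabatic process, so W = −ΔU = 3930 J.
State after step 1: P = 48.6 kPa, V = 91.6 L, T = 448 K.
Step 2 — Isobaric: P stays 48.6 kPa; V/T = const ⇒ T₂ = 649 K, V₂ = 133 L.
W = PΔV = 48.6×(133−91.6) kPa·L = 2000 J.
ΔU = nCvΔT = 1.19×20.8×(649−448) = 5000 J.
Q = ΔU + W = nCpΔT = 6990 J.
Net over both steps: W = 5930 J, Q = 6990 J, ΔU = 1070 J.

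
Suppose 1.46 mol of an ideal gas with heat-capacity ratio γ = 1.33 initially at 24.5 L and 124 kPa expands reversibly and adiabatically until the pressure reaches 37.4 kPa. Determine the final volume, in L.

60.3 L

T₁ = P₁V₁/(nR) = 124×24.5/(1.46×8.314) = 250 K.
Adiabatic: T₂/T₁ = (P₂/P₁)^((γ−1)/γ) ⇒ T₂ = 250×(0.302)^0.248 = 186 K; V₂ = 60.3 L.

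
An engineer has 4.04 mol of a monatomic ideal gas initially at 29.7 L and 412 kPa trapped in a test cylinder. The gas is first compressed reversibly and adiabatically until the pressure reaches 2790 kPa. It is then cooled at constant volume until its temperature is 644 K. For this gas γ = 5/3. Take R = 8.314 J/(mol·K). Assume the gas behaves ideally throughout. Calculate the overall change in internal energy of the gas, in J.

14100 J

T₁ = P₁V₁/(nR) = 412×29.7/(4.04×8.314) = 364 K.
Step 1 — Adiabatic: T₂/T₁ = (P₂/P₁)^((γ−1)/γ) ⇒ T₂ = 364×(6.77)^0.400 = 783 K; V₂ = 9.43 L.
ΔU = nCvΔT = 4.04×12.5×(783−364) = 21100 J.
Q = 0 for an adiabatic process, so W = −ΔU = -21100 J.
State after step 1: P = 2790 kPa, V = 9.43 L, T = 783 K.
Step 2 — Isochoric: V stays 9.43 L; P/T = const ⇒ T₂ = 644 K, P₂ = 2290 kPa.
W = 0 (no volume change).
ΔU = nCvΔT = 4.04×12.5×(644−783) = -7000 J.
Q = ΔU = -7000 J.
Net over both steps: W = -21100 J, Q = -7000 J, ΔU = 14100 J.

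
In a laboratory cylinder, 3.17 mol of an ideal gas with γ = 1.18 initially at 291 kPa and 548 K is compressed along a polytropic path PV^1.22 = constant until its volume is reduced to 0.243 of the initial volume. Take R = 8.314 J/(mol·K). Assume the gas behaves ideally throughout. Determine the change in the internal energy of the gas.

V₁ = nRT₁/P₁ = 3.17×8.314×548/291 = 49.6 L.
Polytropic n=1.22: T₂ = T₁(V₁/V₂)^(n−1) = 548×(4.12)^0.22 = 748 K; P₂ = P₁(V₁/V₂)^n = 1630 kPa.
For an ideal gas ΔU = nCvΔT with Cv = R/(γ−1) = 46.2 J/(mol·K).
ΔU = 3.17×46.2×(748−548) = 29300 J.

29300 J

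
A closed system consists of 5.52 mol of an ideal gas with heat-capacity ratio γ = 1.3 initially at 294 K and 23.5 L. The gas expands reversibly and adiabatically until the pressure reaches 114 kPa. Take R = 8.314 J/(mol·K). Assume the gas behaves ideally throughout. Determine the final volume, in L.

81.5 L

P₁ = nRT₁/V₁ = 5.52×8.314×294/23.5 = 574 kPa.
Adiabatic: T₂/T₁ = (P₂/P₁)^((γ−1)/γ) ⇒ T₂ = 294×(0.199)^0.231 = 202 K; V₂ = 81.5 L.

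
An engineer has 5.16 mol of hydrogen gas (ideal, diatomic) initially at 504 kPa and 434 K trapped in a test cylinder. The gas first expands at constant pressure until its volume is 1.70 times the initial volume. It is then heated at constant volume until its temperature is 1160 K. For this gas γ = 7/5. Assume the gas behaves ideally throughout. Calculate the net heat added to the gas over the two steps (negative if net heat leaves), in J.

V₁ = nRT₁/P₁ = 5.16×8.314×434/504 = 36.9 L.
Step 1 — Isobaric: P stays 504 kPa; V/T = const ⇒ T₂ = 738 K, V₂ = 62.8 L.
W = PΔV = 504×(62.8−36.9) kPa·L = 13000 J.
ΔU = nCvΔT = 5.16×20.8×(738−434) = 32600 J.
Q = ΔU + W = nCpΔT = 45600 J.
State after step 1: P = 504 kPa, V = 62.8 L, T = 738 K.
Step 2 — Isochoric: V stays 62.8 L; P/T = const ⇒ T₂ = 1160 K, P₂ = 792 kPa.
W = 0 (no volume change).
ΔU = nCvΔT = 5.16×20.8×(1160−738) = 45300 J.
Q = ΔU = 45300 J.
Net over both steps: W = 13000 J, Q = 90900 J, ΔU = 77900 J.

90900 J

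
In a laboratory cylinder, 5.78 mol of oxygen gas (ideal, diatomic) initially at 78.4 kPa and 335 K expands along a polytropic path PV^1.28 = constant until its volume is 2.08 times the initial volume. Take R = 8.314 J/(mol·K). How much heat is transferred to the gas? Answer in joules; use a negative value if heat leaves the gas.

3200 J

V₁ = nRT₁/P₁ = 5.78×8.314×335/78.4 = 205 L.
Polytropic n=1.28: T₂ = T₁(V₁/V₂)^(n−1) = 335×(0.481)^0.28 = 273 K; P₂ = P₁(V₁/V₂)^n = 30.7 kPa.
W = (P₁V₁−P₂V₂)/(n−1) = (78.4×205−30.7×427)/0.28 = 10700 J.
ΔU = nCvΔT = 5.78×20.8×(273−335) = -7460 J.
Q = ΔU + W = 3200 J.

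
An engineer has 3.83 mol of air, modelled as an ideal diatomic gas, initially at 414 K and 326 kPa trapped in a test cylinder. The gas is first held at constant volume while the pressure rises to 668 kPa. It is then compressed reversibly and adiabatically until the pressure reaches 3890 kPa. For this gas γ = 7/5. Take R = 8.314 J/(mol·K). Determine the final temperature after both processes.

1400 K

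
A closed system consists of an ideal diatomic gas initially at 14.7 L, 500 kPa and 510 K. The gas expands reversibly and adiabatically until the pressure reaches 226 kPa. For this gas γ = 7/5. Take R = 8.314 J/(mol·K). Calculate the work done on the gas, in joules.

-3730 J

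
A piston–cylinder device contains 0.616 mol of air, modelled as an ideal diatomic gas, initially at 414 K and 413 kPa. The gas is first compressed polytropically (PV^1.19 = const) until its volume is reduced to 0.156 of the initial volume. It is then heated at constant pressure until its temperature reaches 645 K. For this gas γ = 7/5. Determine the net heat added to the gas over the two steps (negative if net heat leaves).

V₁ = nRT₁/P₁ = 0.616×8.314×414/413 = 5.13 L.
Step 1 — Polytropic n=1.19: T₂ = T₁(V₁/V₂)^(n−1) = 414×(6.41)^0.19 = 589 K; P₂ = P₁(V₁/V₂)^n = 3770 kPa.
W = (P₁V₁−P₂V₂)/(n−1) = (413×5.13−3770×0.801)/0.19 = -4720 J.
ΔU = nCvΔT = 0.616×20.8×(589−414) = 2240 J.
Q = ΔU + W = -2480 J.
State after step 1: P = 3770 kPa, V = 0.801 L, T = 589 K.
Step 2 — Isobaric: P stays 3770 kPa; V/T = const ⇒ T₂ = 645 K, V₂ = 0.877 L.
W = PΔV = 3770×(0.877−0.801) kPa·L = 285 J.
ΔU = nCvΔT = 0.616×20.8×(645−589) = 714 J.
Q = ΔU + W = nCpΔT = 999 J.
Net over both steps: W = -4440 J, Q = -1480 J, ΔU = 2960 J.

-1480 J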